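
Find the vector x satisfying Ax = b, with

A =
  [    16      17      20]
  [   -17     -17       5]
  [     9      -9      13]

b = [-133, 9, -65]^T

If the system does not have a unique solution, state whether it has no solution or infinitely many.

x_1 = -1, x_2 = -1, x_3 = -5

Row-reduce the augmented matrix:
R1 ← R1 / (16).
R2 ← R2 + 17·R1.
R3 ← R3 − 9·R1.
R2 ← R2 / (17/16).
R1 ← R1 − 17/16·R2.
R3 ← R3 + 297/16·R2.
R3 ← R3 / (7826/17).
R1 ← R1 + 25·R3.
R2 ← R2 − 420/17·R3.
Reading off the reduced rows gives x_1 = -1, x_2 = -1, x_3 = -5.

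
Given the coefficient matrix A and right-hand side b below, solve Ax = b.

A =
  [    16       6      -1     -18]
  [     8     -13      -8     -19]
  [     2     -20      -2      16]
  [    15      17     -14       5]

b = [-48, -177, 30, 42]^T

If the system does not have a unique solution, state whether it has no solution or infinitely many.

x_1 = 3, x_2 = 3, x_3 = 6, x_4 = 6

Row-reduce the augmented matrix:
R1 ← R1 / (16).
R2 ← R2 − 8·R1.
R3 ← R3 − 2·R1.
R4 ← R4 − 15·R1.
R2 ← R2 / (-16).
R1 ← R1 − 3/8·R2.
R3 ← R3 + 83/4·R2.
R4 ← R4 − 91/8·R2.
R3 ← R3 / (1005/128).
R1 ← R1 + 61/256·R3.
R2 ← R2 − 15/32·R3.
R4 ← R4 + 4709/256·R3.
R4 ← R4 / (29448/335).
R1 ← R1 + 138/335·R4.
R2 ← R2 + 83/67·R4.
R3 ← R3 − 1332/335·R4.
Reading off the reduced rows gives x_1 = 3, x_2 = 3, x_3 = 6, x_4 = 6.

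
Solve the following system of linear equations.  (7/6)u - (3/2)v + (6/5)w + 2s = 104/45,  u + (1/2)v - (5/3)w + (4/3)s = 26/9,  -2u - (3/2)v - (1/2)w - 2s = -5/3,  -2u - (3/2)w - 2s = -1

u = -4/3, v = 0, w = -2/3, s = 7/3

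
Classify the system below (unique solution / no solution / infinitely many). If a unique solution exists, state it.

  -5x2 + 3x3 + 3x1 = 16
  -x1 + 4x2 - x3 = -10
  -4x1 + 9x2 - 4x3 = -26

Row-reduce:
R1 ← R1 / (3).
R2 ← R2 + 1·R1.
R3 ← R3 + 4·R1.
R2 ← R2 / (7/3).
R1 ← R1 + 5/3·R2.
R3 ← R3 − 7/3·R2.
Rank is 2 with 3 unknowns, leaving x3 free.

infinitely many solutions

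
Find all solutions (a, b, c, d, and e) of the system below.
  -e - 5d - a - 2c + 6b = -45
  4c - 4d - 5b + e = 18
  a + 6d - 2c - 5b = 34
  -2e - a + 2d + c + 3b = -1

infinitely many solutions

Row-reduce:
R1 ← R1 / (-1).
R3 ← R3 − 1·R1.
R4 ← R4 + 1·R1.
R2 ← R2 / (-5).
R1 ← R1 + 6·R2.
R3 ← R3 − 1·R2.
R4 ← R4 + 3·R2.
R3 ← R3 / (-16/5).
R1 ← R1 + 14/5·R3.
R2 ← R2 + 4/5·R3.
R4 ← R4 − 3/5·R3.
R4 ← R4 / (151/16).
R1 ← R1 − 77/8·R4.
R2 ← R2 − 3/4·R4.
R3 ← R3 + 1/16·R4.
Rank is 4 with 5 unknowns, leaving e free.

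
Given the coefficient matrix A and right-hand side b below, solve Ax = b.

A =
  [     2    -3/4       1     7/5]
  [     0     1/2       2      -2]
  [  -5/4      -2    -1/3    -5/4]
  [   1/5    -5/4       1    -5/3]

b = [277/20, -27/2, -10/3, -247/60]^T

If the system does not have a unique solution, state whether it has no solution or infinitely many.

Row-reduce the augmented matrix:
R1 ← R1 / (2).
R3 ← R3 + 5/4·R1.
R4 ← R4 − 1/5·R1.
R2 ← R2 / (1/2).
R1 ← R1 + 3/8·R2.
R3 ← R3 + 79/32·R2.
R4 ← R4 + 47/40·R2.
R3 ← R3 / (61/6).
R1 ← R1 − 2·R3.
R2 ← R2 − 4·R3.
R4 ← R4 − 28/5·R3.
R4 ← R4 / (-3938/4575).
R1 ← R1 − 371/305·R4.
R2 ← R2 − 2/61·R4.
R3 ← R3 + 123/122·R4.
Reading off the reduced rows gives x_1 = 4, x_2 = -3, x_3 = -2, x_4 = 4.

x_1 = 4, x_2 = -3, x_3 = -2, x_4 = 4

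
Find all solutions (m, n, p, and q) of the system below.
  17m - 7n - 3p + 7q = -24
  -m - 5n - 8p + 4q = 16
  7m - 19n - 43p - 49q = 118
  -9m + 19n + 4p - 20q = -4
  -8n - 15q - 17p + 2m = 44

no solution

Row-reduce:
R1 ← R1 / (17).
R2 ← R2 + 1·R1.
R3 ← R3 − 7·R1.
R4 ← R4 + 9·R1.
R5 ← R5 − 2·R1.
R2 ← R2 / (-92/17).
R1 ← R1 + 7/17·R2.
R3 ← R3 + 274/17·R2.
R4 ← R4 − 260/17·R2.
R5 ← R5 + 122/17·R2.
R3 ← R3 / (-801/46).
R1 ← R1 − 41/92·R3.
R2 ← R2 − 139/92·R3.
R4 ← R4 + 476/23·R3.
R5 ← R5 + 267/46·R3.
R4 ← R4 / (19612/267).
R1 ← R1 + 424/267·R4.
R2 ← R2 + 1724/267·R4.
R3 ← R3 − 997/267·R4.
Row 5 reduces to 0 = -2/3, a contradiction. The system is inconsistent.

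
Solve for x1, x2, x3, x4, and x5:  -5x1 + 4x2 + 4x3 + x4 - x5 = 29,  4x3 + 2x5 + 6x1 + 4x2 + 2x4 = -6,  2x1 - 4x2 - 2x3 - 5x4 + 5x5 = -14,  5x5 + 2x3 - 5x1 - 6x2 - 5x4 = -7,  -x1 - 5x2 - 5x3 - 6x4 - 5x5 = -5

Row-reduce the augmented matrix:
R1 ← R1 / (-5).
R2 ← R2 − 6·R1.
R3 ← R3 − 2·R1.
R4 ← R4 + 5·R1.
R5 ← R5 + 1·R1.
R2 ← R2 / (44/5).
R1 ← R1 + 4/5·R2.
R3 ← R3 + 12/5·R2.
R4 ← R4 + 10·R2.
R5 ← R5 + 29/5·R2.
R3 ← R3 / (2).
R2 ← R2 − 1·R3.
R4 ← R4 − 8·R3.
R4 ← R4 / (138/11).
R1 ← R1 − 1/11·R4.
R2 ← R2 − 49/22·R4.
R3 ← R3 + 41/22·R4.
R5 ← R5 + 45/11·R4.
R5 ← R5 / (-191/23).
R1 ← R1 − 25/69·R5.
R2 ← R2 + 17/138·R5.
R3 ← R3 − 79/138·R5.
R4 ← R4 + 68/69·R5.
Reading off the reduced rows gives x1 = -3, x2 = 5, x3 = -1, x4 = -2, x5 = 0.

x1 = -3, x2 = 5, x3 = -1, x4 = -2, x5 = 0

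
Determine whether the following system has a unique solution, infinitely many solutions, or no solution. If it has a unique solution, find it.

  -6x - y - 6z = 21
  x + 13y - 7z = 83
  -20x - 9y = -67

Row-reduce the augmented matrix:
R1 ← R1 / (-6).
R2 ← R2 − 1·R1.
R3 ← R3 + 20·R1.
R2 ← R2 / (77/6).
R1 ← R1 − 1/6·R2.
R3 ← R3 + 17/3·R2.
R3 ← R3 / (1268/77).
R1 ← R1 − 85/77·R3.
R2 ← R2 + 48/77·R3.
Reading off the reduced rows gives x = 2, y = 3, z = -6.

x = 2, y = 3, z = -6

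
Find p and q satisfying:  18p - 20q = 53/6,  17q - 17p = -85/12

Row-reduce the augmented matrix:
R1 ← R1 / (18).
R2 ← R2 + 17·R1.
R2 ← R2 / (-17/9).
R1 ← R1 + 10/9·R2.
Reading off the reduced rows gives p = -1/4, q = -2/3.

p = -1/4, q = -2/3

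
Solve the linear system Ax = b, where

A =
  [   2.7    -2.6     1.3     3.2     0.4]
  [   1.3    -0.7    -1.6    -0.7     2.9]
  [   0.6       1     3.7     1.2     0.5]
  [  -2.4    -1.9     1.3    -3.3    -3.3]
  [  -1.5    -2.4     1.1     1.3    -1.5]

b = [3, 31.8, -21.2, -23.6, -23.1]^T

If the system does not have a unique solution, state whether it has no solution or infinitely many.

Row-reduce the augmented matrix:
R1 ← R1 / (27/10).
R2 ← R2 − 13/10·R1.
R3 ← R3 − 3/5·R1.
R4 ← R4 + 12/5·R1.
R5 ← R5 + 3/2·R1.
R2 ← R2 / (149/270).
R1 ← R1 + 26/27·R2.
R3 ← R3 − 71/45·R2.
R4 ← R4 + 379/90·R2.
R5 ← R5 + 173/45·R2.
R3 ← R3 / (2913/298).
R1 ← R1 + 507/149·R3.
R2 ← R2 + 601/149·R3.
R4 ← R4 + 2165/149·R3.
R5 ← R5 + 2039/149·R3.
R4 ← R4 / (-106396/14565).
R1 ← R1 + 1576/4855·R4.
R2 ← R2 + 17699/14565·R4.
R3 ← R3 − 10274/14565·R4.
R5 ← R5 + 83873/29130·R4.
R5 ← R5 / (4930431/1063960).
R1 ← R1 − 268387/132995·R5.
R2 ← R2 − 397409/531980·R5.
R3 ← R3 + 24257/265990·R5.
R4 ← R4 + 99341/106396·R5.
Reading off the reduced rows gives x_1 = 6, x_2 = -1, x_3 = -6, x_4 = -3, x_5 = 4.

x_1 = 6, x_2 = -1, x_3 = -6, x_4 = -3, x_5 = 4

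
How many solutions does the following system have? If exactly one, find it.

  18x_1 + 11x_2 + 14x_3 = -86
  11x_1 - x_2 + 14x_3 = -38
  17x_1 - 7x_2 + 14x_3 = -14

Row-reduce the augmented matrix:
R1 ← R1 / (18).
R2 ← R2 − 11·R1.
R3 ← R3 − 17·R1.
R2 ← R2 / (-139/18).
R1 ← R1 − 11/18·R2.
R3 ← R3 + 313/18·R2.
R3 ← R3 / (-1596/139).
R1 ← R1 − 168/139·R3.
R2 ← R2 + 98/139·R3.
Reading off the reduced rows gives x_1 = 0, x_2 = -4, x_3 = -3.

x_1 = 0, x_2 = -4, x_3 = -3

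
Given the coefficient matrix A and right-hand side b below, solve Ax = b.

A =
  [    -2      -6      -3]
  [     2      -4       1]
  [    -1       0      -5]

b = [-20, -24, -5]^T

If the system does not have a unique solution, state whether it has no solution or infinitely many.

Row-reduce the augmented matrix:
R1 ← R1 / (-2).
R2 ← R2 − 2·R1.
R3 ← R3 + 1·R1.
R2 ← R2 / (-10).
R1 ← R1 − 3·R2.
R3 ← R3 − 3·R2.
R3 ← R3 / (-41/10).
R1 ← R1 − 9/10·R3.
R2 ← R2 − 1/5·R3.
Reading off the reduced rows gives x_1 = -5, x_2 = 4, x_3 = 2.

x_1 = -5, x_2 = 4, x_3 = 2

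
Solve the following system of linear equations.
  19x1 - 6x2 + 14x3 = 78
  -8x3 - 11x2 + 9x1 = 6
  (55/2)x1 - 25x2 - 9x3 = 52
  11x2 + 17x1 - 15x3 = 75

Row-reduce:
R1 ← R1 / (19).
R2 ← R2 − 9·R1.
R3 ← R3 − 55/2·R1.
R4 ← R4 − 17·R1.
R2 ← R2 / (-155/19).
R1 ← R1 + 6/19·R2.
R3 ← R3 + 310/19·R2.
R4 ← R4 − 311/19·R2.
Swap R3 and R4.
R3 ← R3 / (-8817/155).
R1 ← R1 − 202/155·R3.
R2 ← R2 − 278/155·R3.
Row 4 reduces to 0 = 1, a contradiction. The system is inconsistent.

no solution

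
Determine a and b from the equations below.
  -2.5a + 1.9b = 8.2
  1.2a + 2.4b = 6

a = -1, b = 3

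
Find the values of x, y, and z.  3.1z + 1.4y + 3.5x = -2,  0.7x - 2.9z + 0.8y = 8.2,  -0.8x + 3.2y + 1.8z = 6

x = 0, y = 3, z = -2

Row-reduce the augmented matrix:
R1 ← R1 / (7/2).
R2 ← R2 − 7/10·R1.
R3 ← R3 + 4/5·R1.
R2 ← R2 / (13/25).
R1 ← R1 − 2/5·R2.
R3 ← R3 − 88/25·R2.
R3 ← R3 / (11983/455).
R1 ← R1 − 327/91·R3.
R2 ← R2 + 88/13·R3.
Reading off the reduced rows gives x = 0, y = 3, z = -2.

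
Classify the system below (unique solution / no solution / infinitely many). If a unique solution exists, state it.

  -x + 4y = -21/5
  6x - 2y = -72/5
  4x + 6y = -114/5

Row-reduce the augmented matrix:
R1 ← R1 / (-1).
R2 ← R2 − 6·R1.
R3 ← R3 − 4·R1.
R2 ← R2 / (22).
R1 ← R1 + 4·R2.
R3 ← R3 − 22·R2.
R3 reduces to 0 = 0, so the extra equation is consistent.
Reading off the reduced rows gives x = -3, y = -9/5.

x = -3, y = -9/5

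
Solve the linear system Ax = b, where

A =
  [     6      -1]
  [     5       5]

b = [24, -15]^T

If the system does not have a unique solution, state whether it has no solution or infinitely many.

x_1 = 3, x_2 = -6

Row-reduce the augmented matrix:
R1 ← R1 / (6).
R2 ← R2 − 5·R1.
R2 ← R2 / (35/6).
R1 ← R1 + 1/6·R2.
Reading off the reduced rows gives x_1 = 3, x_2 = -6.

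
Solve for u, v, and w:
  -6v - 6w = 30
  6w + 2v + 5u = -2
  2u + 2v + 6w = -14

Row-reduce the augmented matrix:
Swap R1 and R2.
R1 ← R1 / (5).
R3 ← R3 − 2·R1.
R2 ← R2 / (-6).
R1 ← R1 − 2/5·R2.
R3 ← R3 − 6/5·R2.
R3 ← R3 / (12/5).
R1 ← R1 − 4/5·R3.
R2 ← R2 − 1·R3.
Reading off the reduced rows gives u = 4, v = -2, w = -3.

u = 4, v = -2, w = -3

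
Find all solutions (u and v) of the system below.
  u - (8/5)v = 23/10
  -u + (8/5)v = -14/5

no solution

Row-reduce:
R2 ← R2 + 1·R1.
Row 2 reduces to 0 = -1/2, a contradiction. The system is inconsistent.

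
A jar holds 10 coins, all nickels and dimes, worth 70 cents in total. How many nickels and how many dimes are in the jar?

nickels: 6, dimes: 4

Let n = nickels, d = dimes.
  n + d = 10
  5n + 10d = 70
From equation 1: n = 10 − d.
Substitute into equation 2 and solve: d = 4.
Then n = 6.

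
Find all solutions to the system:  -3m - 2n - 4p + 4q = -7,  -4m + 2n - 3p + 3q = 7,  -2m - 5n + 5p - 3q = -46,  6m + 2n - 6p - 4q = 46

m = 3, n = 5, p = -3, q = 0

Row-reduce the augmented matrix:
R1 ← R1 / (-3).
R2 ← R2 + 4·R1.
R3 ← R3 + 2·R1.
R4 ← R4 − 6·R1.
R2 ← R2 / (14/3).
R1 ← R1 − 2/3·R2.
R3 ← R3 + 11/3·R2.
R4 ← R4 + 2·R2.
R3 ← R3 / (19/2).
R1 ← R1 − 1·R3.
R2 ← R2 − 1/2·R3.
R4 ← R4 + 13·R3.
R4 ← R4 / (-138/19).
R1 ← R1 + 4/19·R4.
R2 ← R2 + 2/19·R4.
R3 ← R3 + 15/19·R4.
Reading off the reduced rows gives m = 3, n = 5, p = -3, q = 0.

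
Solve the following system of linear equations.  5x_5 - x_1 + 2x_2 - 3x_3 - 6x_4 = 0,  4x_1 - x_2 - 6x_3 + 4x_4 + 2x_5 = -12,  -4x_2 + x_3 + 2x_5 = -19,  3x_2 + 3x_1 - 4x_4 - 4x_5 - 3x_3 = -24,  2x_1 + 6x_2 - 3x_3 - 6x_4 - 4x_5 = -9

Row-reduce the augmented matrix:
R1 ← R1 / (-1).
R2 ← R2 − 4·R1.
R4 ← R4 − 3·R1.
R5 ← R5 − 2·R1.
R2 ← R2 / (7).
R1 ← R1 + 2·R2.
R3 ← R3 + 4·R2.
R4 ← R4 − 9·R2.
R5 ← R5 − 10·R2.
R3 ← R3 / (-65/7).
R1 ← R1 + 15/7·R3.
R2 ← R2 + 18/7·R3.
R4 ← R4 − 78/7·R3.
R5 ← R5 − 117/7·R3.
R4 ← R4 / (-10).
R1 ← R1 − 38/13·R4.
R2 ← R2 − 4/13·R4.
R3 ← R3 − 16/13·R4.
R5 ← R5 + 10·R4.
R5 ← R5 / (3/5).
R1 ← R1 + 656/325·R5.
R2 ← R2 + 288/325·R5.
R3 ← R3 + 502/325·R5.
R4 ← R4 + 1/50·R5.
Reading off the reduced rows gives x_1 = -5, x_2 = 6, x_3 = 1, x_4 = 4, x_5 = 2.

x_1 = -5, x_2 = 6, x_3 = 1, x_4 = 4, x_5 = 2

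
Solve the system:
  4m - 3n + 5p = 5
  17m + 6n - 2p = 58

Row-reduce:
R1 ← R1 / (4).
R2 ← R2 − 17·R1.
R2 ← R2 / (75/4).
R1 ← R1 + 3/4·R2.
Rank is 2 with 3 unknowns, leaving p free.

infinitely many solutions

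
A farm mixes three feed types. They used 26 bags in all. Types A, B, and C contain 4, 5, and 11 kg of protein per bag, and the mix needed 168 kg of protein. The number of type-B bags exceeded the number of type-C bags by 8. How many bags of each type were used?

Let a = type-A bags, b = type-B bags, c = type-C bags.
  a + c + b = 26
  4a + 5b + 11c = 168
  -c + b = 8
Row-reduce the augmented matrix:
R2 ← R2 − 4·R1.
R1 ← R1 − 1·R2.
R3 ← R3 − 1·R2.
R3 ← R3 / (-8).
R1 ← R1 + 6·R3.
R2 ← R2 − 7·R3.
Reading off the reduced rows gives a = 4, b = 15, c = 7.

type-A bags: 4, type-B bags: 15, type-C bags: 7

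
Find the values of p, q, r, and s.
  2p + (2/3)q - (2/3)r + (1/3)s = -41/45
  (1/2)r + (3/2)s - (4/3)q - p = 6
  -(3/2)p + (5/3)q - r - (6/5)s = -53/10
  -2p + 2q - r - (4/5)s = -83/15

p = -1/5, q = -3, r = -7/5, s = 5/3

Row-reduce the augmented matrix:
R1 ← R1 / (2).
R2 ← R2 + 1·R1.
R3 ← R3 + 3/2·R1.
R4 ← R4 + 2·R1.
R2 ← R2 / (-1).
R1 ← R1 − 1/3·R2.
R3 ← R3 − 13/6·R2.
R4 ← R4 − 8/3·R2.
R3 ← R3 / (-41/36).
R1 ← R1 + 5/18·R3.
R2 ← R2 + 1/6·R3.
R4 ← R4 + 11/9·R3.
R4 ← R4 / (46/41).
R1 ← R1 − 3/41·R4.
R2 ← R2 + 843/410·R4.
R3 ← R3 + 479/205·R4.
Reading off the reduced rows gives p = -1/5, q = -3, r = -7/5, s = 5/3.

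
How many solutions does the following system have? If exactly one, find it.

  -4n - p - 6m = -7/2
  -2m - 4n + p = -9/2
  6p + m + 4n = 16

Row-reduce the augmented matrix:
R1 ← R1 / (-6).
R2 ← R2 + 2·R1.
R3 ← R3 − 1·R1.
R2 ← R2 / (-8/3).
R1 ← R1 − 2/3·R2.
R3 ← R3 − 10/3·R2.
R3 ← R3 / (15/2).
R1 ← R1 − 1/2·R3.
R2 ← R2 + 1/2·R3.
Reading off the reduced rows gives m = -1, n = 2, p = 3/2.

m = -1, n = 2, p = 3/2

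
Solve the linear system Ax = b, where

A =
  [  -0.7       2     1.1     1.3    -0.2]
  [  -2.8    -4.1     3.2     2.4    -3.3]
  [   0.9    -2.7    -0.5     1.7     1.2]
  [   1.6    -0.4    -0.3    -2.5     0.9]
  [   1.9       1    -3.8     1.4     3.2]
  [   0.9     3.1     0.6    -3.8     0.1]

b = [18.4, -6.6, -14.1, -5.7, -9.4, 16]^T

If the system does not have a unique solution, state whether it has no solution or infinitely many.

x_1 = -4, x_2 = 5, x_3 = 6, x_4 = 0, x_5 = 5

Row-reduce the augmented matrix:
R1 ← R1 / (-7/10).
R2 ← R2 + 14/5·R1.
R3 ← R3 − 9/10·R1.
R4 ← R4 − 8/5·R1.
R5 ← R5 − 19/10·R1.
R6 ← R6 − 9/10·R1.
R2 ← R2 / (-121/10).
R1 ← R1 + 20/7·R2.
R3 ← R3 + 9/70·R2.
R4 ← R4 − 146/35·R2.
R5 ← R5 − 45/7·R2.
R6 ← R6 − 397/70·R2.
R3 ← R3 / (3926/4235).
R1 ← R1 + 1091/847·R3.
R2 ← R2 − 12/121·R3.
R4 ← R4 − 15251/8470·R3.
R5 ← R5 + 12297/8470·R3.
R6 ← R6 − 12297/8470·R3.
R4 ← R4 / (-71/10).
R1 ← R1 − 533/151·R4.
R2 ← R2 + 20/151·R4.
R3 ← R3 − 554/151·R4.
R5 ← R5 − 13239/1510·R4.
R6 ← R6 + 13239/1510·R4.
R5 ← R5 / (3183/696865).
R1 ← R1 − 150326/139373·R5.
R2 ← R2 − 20327/139373·R5.
R3 ← R3 + 80157/557492·R5.
R4 ← R4 − 1197/3692·R5.
R6 ← R6 + 3183/696865·R5.
R6 reduces to 0 = 0, so the extra equation is consistent.
Reading off the reduced rows gives x_1 = -4, x_2 = 5, x_3 = 6, x_4 = 0, x_5 = 5.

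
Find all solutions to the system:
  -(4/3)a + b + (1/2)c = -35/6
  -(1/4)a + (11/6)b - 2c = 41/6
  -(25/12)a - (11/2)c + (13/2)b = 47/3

no solution

Row-reduce:
R1 ← R1 / (-4/3).
R2 ← R2 + 1/4·R1.
R3 ← R3 + 25/12·R1.
R2 ← R2 / (79/48).
R1 ← R1 + 3/4·R2.
R3 ← R3 − 79/16·R2.
Row 3 reduces to 0 = 1, a contradiction. The system is inconsistent.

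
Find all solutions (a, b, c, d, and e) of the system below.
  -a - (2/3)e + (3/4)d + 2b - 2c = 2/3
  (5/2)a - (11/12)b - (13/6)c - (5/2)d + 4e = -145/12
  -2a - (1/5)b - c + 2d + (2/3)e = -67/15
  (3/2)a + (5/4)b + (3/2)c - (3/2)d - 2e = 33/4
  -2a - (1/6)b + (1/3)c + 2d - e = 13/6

Row-reduce:
R1 ← R1 / (-1).
R2 ← R2 − 5/2·R1.
R3 ← R3 + 2·R1.
R4 ← R4 − 3/2·R1.
R5 ← R5 + 2·R1.
R2 ← R2 / (49/12).
R1 ← R1 + 2·R2.
R3 ← R3 + 21/5·R2.
R4 ← R4 − 17/4·R2.
R5 ← R5 + 25/6·R2.
R3 ← R3 / (-153/35).
R1 ← R1 + 74/49·R3.
R2 ← R2 + 86/49·R3.
R4 ← R4 − 292/49·R3.
R5 ← R5 + 146/49·R3.
R4 ← R4 / (173/2142).
R1 ← R1 + 4313/4284·R4.
R2 ← R2 + 205/2142·R4.
R3 ← R3 − 5/153·R4.
R5 ← R5 + 173/4284·R4.
Row 5 reduces to 0 = 1/4, a contradiction. The system is inconsistent.

no solution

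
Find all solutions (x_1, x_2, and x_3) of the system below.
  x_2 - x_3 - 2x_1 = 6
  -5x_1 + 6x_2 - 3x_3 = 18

infinitely many solutions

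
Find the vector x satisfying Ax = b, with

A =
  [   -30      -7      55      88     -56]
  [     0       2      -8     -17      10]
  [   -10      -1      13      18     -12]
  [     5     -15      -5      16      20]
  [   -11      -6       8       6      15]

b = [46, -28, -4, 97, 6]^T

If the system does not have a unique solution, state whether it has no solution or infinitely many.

no solution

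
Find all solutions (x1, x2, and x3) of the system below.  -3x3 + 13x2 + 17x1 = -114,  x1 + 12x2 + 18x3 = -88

infinitely many solutions

Row-reduce:
R1 ← R1 / (17).
R2 ← R2 − 1·R1.
R2 ← R2 / (191/17).
R1 ← R1 − 13/17·R2.
Rank is 2 with 3 unknowns, leaving x3 free.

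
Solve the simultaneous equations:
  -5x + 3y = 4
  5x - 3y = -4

Row-reduce:
R1 ← R1 / (-5).
R2 ← R2 − 5·R1.
Rank is 1 with 2 unknowns, leaving y free.

infinitely many solutions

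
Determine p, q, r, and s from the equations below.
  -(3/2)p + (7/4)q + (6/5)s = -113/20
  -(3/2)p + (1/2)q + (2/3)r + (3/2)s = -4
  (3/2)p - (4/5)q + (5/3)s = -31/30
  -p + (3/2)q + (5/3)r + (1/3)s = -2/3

Row-reduce the augmented matrix:
R1 ← R1 / (-3/2).
R2 ← R2 + 3/2·R1.
R3 ← R3 − 3/2·R1.
R4 ← R4 + 1·R1.
R2 ← R2 / (-5/4).
R1 ← R1 + 7/6·R2.
R3 ← R3 − 19/20·R2.
R4 ← R4 − 1/3·R2.
R3 ← R3 / (38/75).
R1 ← R1 + 28/45·R3.
R2 ← R2 + 8/15·R3.
R4 ← R4 − 83/45·R3.
R4 ← R4 / (-39851/3420).
R1 ← R1 − 2326/855·R4.
R2 ← R2 − 172/57·R4.
R3 ← R3 − 2321/380·R4.
Reading off the reduced rows gives p = 1, q = -1, r = 3/2, s = -2.

p = 1, q = -1, r = 3/2, s = -2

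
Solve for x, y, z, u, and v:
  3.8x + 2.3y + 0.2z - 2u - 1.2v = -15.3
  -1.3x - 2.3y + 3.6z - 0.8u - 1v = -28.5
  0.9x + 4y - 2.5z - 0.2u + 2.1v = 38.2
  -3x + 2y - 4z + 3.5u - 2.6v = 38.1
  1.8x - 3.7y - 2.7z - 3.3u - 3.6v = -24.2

x = -6, y = 5, z = -6, u = -1, v = 4

Row-reduce the augmented matrix:
R1 ← R1 / (19/5).
R2 ← R2 + 13/10·R1.
R3 ← R3 − 9/10·R1.
R4 ← R4 + 3·R1.
R5 ← R5 − 9/5·R1.
R2 ← R2 / (-115/76).
R1 ← R1 − 23/38·R2.
R3 ← R3 − 1313/380·R2.
R4 ← R4 − 145/38·R2.
R5 ← R5 + 91/19·R2.
R3 ← R3 / (33519/5750).
R1 ← R1 − 38/25·R3.
R2 ← R2 + 1394/575·R3.
R4 ← R4 − 622/115·R3.
R5 ← R5 + 16567/1150·R3.
R4 ← R4 / (71657/67038).
R1 ← R1 + 10312/33519·R4.
R2 ← R2 + 10552/33519·R4.
R3 ← R3 + 17914/33519·R4.
R5 ← R5 + 1794613/335190·R4.
R5 ← R5 / (-115837663/3582850).
R1 ← R1 + 889672/358285·R5.
R2 ← R2 + 458422/358285·R5.
R3 ← R3 + 1185029/358285·R5.
R4 ← R4 + 2121094/358285·R5.
Reading off the reduced rows gives x = -6, y = 5, z = -6, u = -1, v = 4.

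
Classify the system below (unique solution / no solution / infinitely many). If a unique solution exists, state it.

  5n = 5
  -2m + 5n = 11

Row-reduce the augmented matrix:
Swap R1 and R2.
R1 ← R1 / (-2).
R2 ← R2 / (5).
R1 ← R1 + 5/2·R2.
Reading off the reduced rows gives m = -3, n = 1.

m = -3, n = 1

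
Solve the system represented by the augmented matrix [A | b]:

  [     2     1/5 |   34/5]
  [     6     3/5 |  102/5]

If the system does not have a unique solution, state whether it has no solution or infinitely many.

infinitely many solutions

Row-reduce:
R1 ← R1 / (2).
R2 ← R2 − 6·R1.
Rank is 1 with 2 unknowns, leaving x_2 free.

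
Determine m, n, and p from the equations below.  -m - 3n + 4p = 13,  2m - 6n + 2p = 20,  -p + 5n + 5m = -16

m = 0, n = -3, p = 1

Row-reduce the augmented matrix:
R1 ← R1 / (-1).
R2 ← R2 − 2·R1.
R3 ← R3 − 5·R1.
R2 ← R2 / (-12).
R1 ← R1 − 3·R2.
R3 ← R3 + 10·R2.
R3 ← R3 / (32/3).
R1 ← R1 + 3/2·R3.
R2 ← R2 + 5/6·R3.
Reading off the reduced rows gives m = 0, n = -3, p = 1.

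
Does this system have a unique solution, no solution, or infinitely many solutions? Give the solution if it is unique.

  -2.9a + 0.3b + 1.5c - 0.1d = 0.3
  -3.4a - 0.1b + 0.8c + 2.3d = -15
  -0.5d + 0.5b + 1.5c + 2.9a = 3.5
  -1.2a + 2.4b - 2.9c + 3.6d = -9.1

a = 0, b = 4, c = -1, d = -6

Row-reduce the augmented matrix:
R1 ← R1 / (-29/10).
R2 ← R2 + 17/5·R1.
R3 ← R3 − 29/10·R1.
R4 ← R4 + 6/5·R1.
R2 ← R2 / (-131/290).
R1 ← R1 + 3/29·R2.
R3 ← R3 − 4/5·R2.
R4 ← R4 − 66/29·R2.
R3 ← R3 / (853/655).
R1 ← R1 + 39/131·R3.
R2 ← R2 − 278/131·R3.
R4 ← R4 + 10939/1310·R3.
R4 ← R4 / (336271/8530).
R1 ← R1 − 275/853·R4.
R2 ← R2 + 9681/853·R4.
R3 ← R3 − 2411/853·R4.
Reading off the reduced rows gives a = 0, b = 4, c = -1, d = -6.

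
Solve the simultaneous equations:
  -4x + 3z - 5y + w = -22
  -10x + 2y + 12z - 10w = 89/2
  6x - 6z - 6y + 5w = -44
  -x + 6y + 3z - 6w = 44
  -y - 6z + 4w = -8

no solution

Row-reduce:
R1 ← R1 / (-4).
R2 ← R2 + 10·R1.
R3 ← R3 − 6·R1.
R4 ← R4 + 1·R1.
R2 ← R2 / (29/2).
R1 ← R1 − 5/4·R2.
R3 ← R3 + 27/2·R2.
R4 ← R4 − 29/4·R2.
R5 ← R5 + 1·R2.
R3 ← R3 / (78/29).
R1 ← R1 + 33/29·R3.
R2 ← R2 − 9/29·R3.
R5 ← R5 + 165/29·R3.
Swap R4 and R5.
R4 ← R4 / (-201/26).
R1 ← R1 + 35/26·R4.
R2 ← R2 + 7/26·R4.
R3 ← R3 + 149/78·R4.
Row 5 reduces to 0 = -1/4, a contradiction. The system is inconsistent.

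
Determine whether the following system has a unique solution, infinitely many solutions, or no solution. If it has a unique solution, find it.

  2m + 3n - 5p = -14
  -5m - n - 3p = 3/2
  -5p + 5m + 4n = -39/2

m = -5/2, n = 2, p = 3

Row-reduce the augmented matrix:
R1 ← R1 / (2).
R2 ← R2 + 5·R1.
R3 ← R3 − 5·R1.
R2 ← R2 / (13/2).
R1 ← R1 − 3/2·R2.
R3 ← R3 + 7/2·R2.
R3 ← R3 / (-11/13).
R1 ← R1 − 14/13·R3.
R2 ← R2 + 31/13·R3.
Reading off the reduced rows gives m = -5/2, n = 2, p = 3.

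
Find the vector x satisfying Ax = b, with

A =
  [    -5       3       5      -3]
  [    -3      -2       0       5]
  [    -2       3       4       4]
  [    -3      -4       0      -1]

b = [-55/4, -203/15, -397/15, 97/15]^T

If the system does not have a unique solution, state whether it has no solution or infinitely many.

Row-reduce the augmented matrix:
R1 ← R1 / (-5).
R2 ← R2 + 3·R1.
R3 ← R3 + 2·R1.
R4 ← R4 + 3·R1.
R2 ← R2 / (-19/5).
R1 ← R1 + 3/5·R2.
R3 ← R3 − 9/5·R2.
R4 ← R4 + 29/5·R2.
R3 ← R3 / (11/19).
R1 ← R1 + 10/19·R3.
R2 ← R2 − 15/19·R3.
R4 ← R4 − 30/19·R3.
R4 ← R4 / (-358/11).
R1 ← R1 − 79/11·R4.
R2 ← R2 + 146/11·R4.
R3 ← R3 − 160/11·R4.
Reading off the reduced rows gives x_1 = 7/5, x_2 = -2, x_3 = -7/4, x_4 = -8/3.

x_1 = 7/5, x_2 = -2, x_3 = -7/4, x_4 = -8/3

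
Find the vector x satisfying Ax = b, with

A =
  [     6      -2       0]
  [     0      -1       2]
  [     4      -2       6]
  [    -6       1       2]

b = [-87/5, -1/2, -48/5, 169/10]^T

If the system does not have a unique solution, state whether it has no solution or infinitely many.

x_1 = -12/5, x_2 = 3/2, x_3 = 1/2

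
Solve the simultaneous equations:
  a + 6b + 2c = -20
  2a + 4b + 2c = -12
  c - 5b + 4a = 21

Row-reduce the augmented matrix:
R2 ← R2 − 2·R1.
R3 ← R3 − 4·R1.
R2 ← R2 / (-8).
R1 ← R1 − 6·R2.
R3 ← R3 + 29·R2.
R3 ← R3 / (1/4).
R1 ← R1 − 1/2·R3.
R2 ← R2 − 1/4·R3.
Reading off the reduced rows gives a = 2, b = -3, c = -2.

a = 2, b = -3, c = -2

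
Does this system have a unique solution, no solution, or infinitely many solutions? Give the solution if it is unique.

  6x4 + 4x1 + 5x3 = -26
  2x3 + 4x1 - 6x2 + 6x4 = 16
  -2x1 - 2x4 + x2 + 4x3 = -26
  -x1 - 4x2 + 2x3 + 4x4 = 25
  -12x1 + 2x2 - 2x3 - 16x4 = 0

x1 = -5, x2 = -4, x3 = -6, x4 = 4

Row-reduce the augmented matrix:
R1 ← R1 / (4).
R2 ← R2 − 4·R1.
R3 ← R3 + 2·R1.
R4 ← R4 + 1·R1.
R5 ← R5 + 12·R1.
R2 ← R2 / (-6).
R3 ← R3 − 1·R2.
R4 ← R4 + 4·R2.
R5 ← R5 − 2·R2.
R3 ← R3 / (6).
R1 ← R1 − 5/4·R3.
R2 ← R2 − 1/2·R3.
R4 ← R4 − 21/4·R3.
R5 ← R5 − 12·R3.
R4 ← R4 / (37/8).
R1 ← R1 − 31/24·R4.
R2 ← R2 + 1/12·R4.
R3 ← R3 − 1/6·R4.
R5 reduces to 0 = 0, so the extra equation is consistent.
Reading off the reduced rows gives x1 = -5, x2 = -4, x3 = -6, x4 = 4.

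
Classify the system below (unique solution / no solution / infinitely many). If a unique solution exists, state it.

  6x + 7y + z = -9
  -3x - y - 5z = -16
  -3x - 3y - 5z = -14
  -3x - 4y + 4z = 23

x = -1, y = -1, z = 4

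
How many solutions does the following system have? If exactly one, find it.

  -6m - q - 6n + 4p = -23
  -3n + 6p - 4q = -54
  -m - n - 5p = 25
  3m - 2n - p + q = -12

Row-reduce the augmented matrix:
R1 ← R1 / (-6).
R3 ← R3 + 1·R1.
R4 ← R4 − 3·R1.
R2 ← R2 / (-3).
R1 ← R1 − 1·R2.
R4 ← R4 + 5·R2.
R3 ← R3 / (-17/3).
R1 ← R1 − 4/3·R3.
R2 ← R2 + 2·R3.
R4 ← R4 + 9·R3.
R4 ← R4 / (352/51).
R1 ← R1 + 115/102·R4.
R2 ← R2 − 65/51·R4.
R3 ← R3 + 1/34·R4.
Reading off the reduced rows gives m = -4, n = 4, p = -5, q = 3.

m = -4, n = 4, p = -5, q = 3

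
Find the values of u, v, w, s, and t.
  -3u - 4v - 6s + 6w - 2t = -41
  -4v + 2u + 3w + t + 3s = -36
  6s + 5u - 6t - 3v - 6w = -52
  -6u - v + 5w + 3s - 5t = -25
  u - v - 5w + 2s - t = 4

u = -5, v = 5, w = -4, s = 0, t = 6

Row-reduce the augmented matrix:
R1 ← R1 / (-3).
R2 ← R2 − 2·R1.
R3 ← R3 − 5·R1.
R4 ← R4 + 6·R1.
R5 ← R5 − 1·R1.
R2 ← R2 / (-20/3).
R1 ← R1 − 4/3·R2.
R3 ← R3 + 29/3·R2.
R4 ← R4 − 7·R2.
R5 ← R5 + 7/3·R2.
R3 ← R3 / (-123/20).
R1 ← R1 + 3/5·R3.
R2 ← R2 + 21/20·R3.
R4 ← R4 − 7/20·R3.
R5 ← R5 + 109/20·R3.
R4 ← R4 / (566/41).
R1 ← R1 − 84/41·R4.
R2 ← R2 − 24/41·R4.
R3 ← R3 − 17/41·R4.
R5 ← R5 − 107/41·R4.
R5 ← R5 / (1880/283).
R1 ← R1 − 492/283·R5.
R2 ← R2 − 464/283·R5.
R3 ← R3 − 423/283·R5.
R4 ← R4 + 38/283·R5.
Reading off the reduced rows gives u = -5, v = 5, w = -4, s = 0, t = 6.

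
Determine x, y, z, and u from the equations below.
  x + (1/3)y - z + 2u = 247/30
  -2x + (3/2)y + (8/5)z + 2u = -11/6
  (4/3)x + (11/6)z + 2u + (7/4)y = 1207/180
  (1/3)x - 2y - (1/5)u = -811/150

Row-reduce the augmented matrix:
R2 ← R2 + 2·R1.
R3 ← R3 − 4/3·R1.
R4 ← R4 − 1/3·R1.
R2 ← R2 / (13/6).
R1 ← R1 − 1/3·R2.
R3 ← R3 − 47/36·R2.
R4 ← R4 + 19/9·R2.
R3 ← R3 / (443/130).
R1 ← R1 + 61/65·R3.
R2 ← R2 + 12/65·R3.
R4 ← R4 + 11/195·R3.
R4 ← R4 / (97853/19935).
R1 ← R1 + 136/1329·R4.
R2 ← R2 − 1124/443·R4.
R3 ← R3 + 1670/1329·R4.
Reading off the reduced rows gives x = 5/2, y = 3, z = -7/3, u = 6/5.

x = 5/2, y = 3, z = -7/3, u = 6/5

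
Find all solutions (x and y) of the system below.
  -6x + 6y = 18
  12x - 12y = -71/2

no solution

Row-reduce:
R1 ← R1 / (-6).
R2 ← R2 − 12·R1.
Row 2 reduces to 0 = 1/2, a contradiction. The system is inconsistent.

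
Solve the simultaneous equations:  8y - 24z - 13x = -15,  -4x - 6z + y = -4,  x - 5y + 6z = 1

no solution

Row-reduce:
R1 ← R1 / (-13).
R2 ← R2 + 4·R1.
R3 ← R3 − 1·R1.
R2 ← R2 / (-19/13).
R1 ← R1 + 8/13·R2.
R3 ← R3 + 57/13·R2.
Row 3 reduces to 0 = -2, a contradiction. The system is inconsistent.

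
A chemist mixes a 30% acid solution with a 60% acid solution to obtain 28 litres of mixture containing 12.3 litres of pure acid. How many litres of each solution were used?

Let a = litres of solution A, b = litres of solution B.
  b + a = 28
  (3/10)a + (3/5)b = 123/10
Row-reduce the augmented matrix:
R2 ← R2 − 3/10·R1.
R2 ← R2 / (3/10).
R1 ← R1 − 1·R2.
Reading off the reduced rows gives a = 15, b = 13.

litres of solution A: 15, litres of solution B: 13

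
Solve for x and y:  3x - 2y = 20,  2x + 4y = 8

x = 6, y = -1

Row-reduce the augmented matrix:
R1 ← R1 / (3).
R2 ← R2 − 2·R1.
R2 ← R2 / (16/3).
R1 ← R1 + 2/3·R2.
Reading off the reduced rows gives x = 6, y = -1.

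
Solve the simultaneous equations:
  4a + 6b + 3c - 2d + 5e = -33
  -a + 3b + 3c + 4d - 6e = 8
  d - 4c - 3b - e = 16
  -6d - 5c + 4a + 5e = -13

Row-reduce:
R1 ← R1 / (4).
R2 ← R2 + 1·R1.
R4 ← R4 − 4·R1.
R2 ← R2 / (9/2).
R1 ← R1 − 3/2·R2.
R3 ← R3 + 3·R2.
R4 ← R4 + 6·R2.
R3 ← R3 / (-3/2).
R1 ← R1 + 1/2·R3.
R2 ← R2 − 5/6·R3.
R4 ← R4 + 3·R3.
R4 ← R4 / (-6).
R1 ← R1 + 25/9·R4.
R2 ← R2 − 71/27·R4.
R3 ← R3 + 20/9·R4.
Rank is 4 with 5 unknowns, leaving e free.

infinitely many solutions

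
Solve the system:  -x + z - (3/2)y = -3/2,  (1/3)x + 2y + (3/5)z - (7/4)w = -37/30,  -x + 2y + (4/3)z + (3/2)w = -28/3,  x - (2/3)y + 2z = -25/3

Row-reduce the augmented matrix:
R1 ← R1 / (-1).
R2 ← R2 − 1/3·R1.
R3 ← R3 + 1·R1.
R4 ← R4 − 1·R1.
R2 ← R2 / (3/2).
R1 ← R1 − 3/2·R2.
R3 ← R3 − 7/2·R2.
R4 ← R4 + 13/6·R2.
R3 ← R3 / (-83/45).
R1 ← R1 + 29/15·R3.
R2 ← R2 − 28/45·R3.
R4 ← R4 − 587/135·R3.
R4 ← R4 / (2648/249).
R1 ← R1 + 681/166·R4.
R2 ← R2 − 119/166·R4.
R3 ← R3 + 1005/332·R4.
Reading off the reduced rows gives x = -1, y = -1, z = -4, w = -2.

x = -1, y = -1, z = -4, w = -2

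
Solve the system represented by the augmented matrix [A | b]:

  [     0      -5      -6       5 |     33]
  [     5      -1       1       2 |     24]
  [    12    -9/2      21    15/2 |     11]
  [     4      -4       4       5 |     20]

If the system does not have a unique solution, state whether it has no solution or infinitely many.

no solution

Row-reduce:
Swap R1 and R2.
R1 ← R1 / (5).
R3 ← R3 − 12·R1.
R4 ← R4 − 4·R1.
R2 ← R2 / (-5).
R1 ← R1 + 1/5·R2.
R3 ← R3 + 21/10·R2.
R4 ← R4 + 16/5·R2.
R3 ← R3 / (528/25).
R1 ← R1 − 11/25·R3.
R2 ← R2 − 6/5·R3.
R4 ← R4 − 176/25·R3.
Row 4 reduces to 0 = -1/6, a contradiction. The system is inconsistent.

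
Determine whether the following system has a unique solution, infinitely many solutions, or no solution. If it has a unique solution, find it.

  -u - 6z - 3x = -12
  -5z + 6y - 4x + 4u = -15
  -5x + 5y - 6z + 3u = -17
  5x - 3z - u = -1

Row-reduce the augmented matrix:
R1 ← R1 / (-3).
R2 ← R2 + 4·R1.
R3 ← R3 + 5·R1.
R4 ← R4 − 5·R1.
R2 ← R2 / (6).
R3 ← R3 − 5·R2.
R3 ← R3 / (3/2).
R1 ← R1 − 2·R3.
R2 ← R2 − 1/2·R3.
R4 ← R4 + 13·R3.
R4 ← R4 / (-20/27).
R1 ← R1 − 1/27·R4.
R2 ← R2 − 22/27·R4.
R3 ← R3 − 4/27·R4.
Reading off the reduced rows gives x = 1, y = -3, z = 1, u = 3.

x = 1, y = -3, z = 1, u = 3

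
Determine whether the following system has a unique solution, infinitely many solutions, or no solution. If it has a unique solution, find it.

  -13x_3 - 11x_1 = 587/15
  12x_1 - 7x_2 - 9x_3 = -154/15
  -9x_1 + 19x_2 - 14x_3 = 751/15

Row-reduce the augmented matrix:
R1 ← R1 / (-11).
R2 ← R2 − 12·R1.
R3 ← R3 + 9·R1.
R2 ← R2 / (-7).
R3 ← R3 − 19·R2.
R3 ← R3 / (-464/7).
R1 ← R1 − 13/11·R3.
R2 ← R2 − 255/77·R3.
Reading off the reduced rows gives x_1 = -5/3, x_2 = 2/3, x_3 = -8/5.

x_1 = -5/3, x_2 = 2/3, x_3 = -8/5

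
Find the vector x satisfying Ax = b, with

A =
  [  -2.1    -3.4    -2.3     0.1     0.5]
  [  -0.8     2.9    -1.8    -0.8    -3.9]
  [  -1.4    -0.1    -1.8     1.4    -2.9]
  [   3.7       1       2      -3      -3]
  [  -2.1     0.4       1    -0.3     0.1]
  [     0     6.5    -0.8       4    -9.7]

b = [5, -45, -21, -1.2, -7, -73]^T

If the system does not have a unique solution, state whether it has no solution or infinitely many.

Row-reduce the augmented matrix:
R1 ← R1 / (-21/10).
R2 ← R2 + 4/5·R1.
R3 ← R3 + 7/5·R1.
R4 ← R4 − 37/10·R1.
R5 ← R5 + 21/10·R1.
R2 ← R2 / (881/210).
R1 ← R1 − 34/21·R2.
R3 ← R3 − 13/6·R2.
R4 ← R4 + 524/105·R2.
R5 ← R5 − 19/5·R2.
R6 ← R6 − 13/2·R2.
R3 ← R3 / (927/4405).
R1 ← R1 − 1279/881·R3.
R2 ← R2 + 194/881·R3.
R4 ← R4 + 27763/8810·R3.
R5 ← R5 − 7289/1762·R3.
R6 ← R6 − 2781/4405·R3.
R4 ← R4 / (209753/9270).
R1 ← R1 + 11039/927·R4.
R2 ← R2 − 1528/927·R4.
R3 ← R3 − 7780/927·R4.
R5 ← R5 + 159256/4635·R4.
R5 ← R5 / (-22559711/2097530).
R1 ← R1 + 720820/209753·R5.
R2 ← R2 + 87329/209753·R5.
R3 ← R3 − 732057/209753·R5.
R4 ← R4 + 220330/209753·R5.
R6 reduces to 0 = 0, so the extra equation is consistent.
Reading off the reduced rows gives x_1 = 4, x_2 = -6, x_3 = 4, x_4 = 2, x_5 = 4.

x_1 = 4, x_2 = -6, x_3 = 4, x_4 = 2, x_5 = 4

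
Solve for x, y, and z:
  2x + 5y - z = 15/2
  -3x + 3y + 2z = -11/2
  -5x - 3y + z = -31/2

x = 3, y = 1/2, z = 1

Row-reduce the augmented matrix:
R1 ← R1 / (2).
R2 ← R2 + 3·R1.
R3 ← R3 + 5·R1.
R2 ← R2 / (21/2).
R1 ← R1 − 5/2·R2.
R3 ← R3 − 19/2·R2.
R3 ← R3 / (-41/21).
R1 ← R1 + 13/21·R3.
R2 ← R2 − 1/21·R3.
Reading off the reduced rows gives x = 3, y = 1/2, z = 1.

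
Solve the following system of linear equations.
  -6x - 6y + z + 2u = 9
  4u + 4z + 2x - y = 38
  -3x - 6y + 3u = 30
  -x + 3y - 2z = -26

Row-reduce the augmented matrix:
R1 ← R1 / (-6).
R2 ← R2 − 2·R1.
R3 ← R3 + 3·R1.
R4 ← R4 + 1·R1.
R2 ← R2 / (-3).
R1 ← R1 − 1·R2.
R3 ← R3 + 3·R2.
R4 ← R4 − 4·R2.
R3 ← R3 / (-29/6).
R1 ← R1 − 23/18·R3.
R2 ← R2 + 13/9·R3.
R4 ← R4 − 65/18·R3.
R4 ← R4 / (113/29).
R1 ← R1 − 15/29·R4.
R2 ← R2 + 22/29·R4.
R3 ← R3 − 16/29·R4.
Reading off the reduced rows gives x = 6, y = -6, z = 1, u = 4.

x = 6, y = -6, z = 1, u = 4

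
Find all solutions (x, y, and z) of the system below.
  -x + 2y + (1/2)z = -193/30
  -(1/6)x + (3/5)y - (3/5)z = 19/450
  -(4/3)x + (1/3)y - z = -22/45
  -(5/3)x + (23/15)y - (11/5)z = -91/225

x = 5/3, y = -9/5, z = -7/3

Row-reduce the augmented matrix:
R1 ← R1 / (-1).
R2 ← R2 + 1/6·R1.
R3 ← R3 + 4/3·R1.
R4 ← R4 + 5/3·R1.
R2 ← R2 / (4/15).
R1 ← R1 + 2·R2.
R3 ← R3 + 7/3·R2.
R4 ← R4 + 9/5·R2.
R3 ← R3 / (-367/48).
R1 ← R1 + 45/8·R3.
R2 ← R2 + 41/16·R3.
R4 ← R4 + 367/48·R3.
R4 reduces to 0 = 0, so the extra equation is consistent.
Reading off the reduced rows gives x = 5/3, y = -9/5, z = -7/3.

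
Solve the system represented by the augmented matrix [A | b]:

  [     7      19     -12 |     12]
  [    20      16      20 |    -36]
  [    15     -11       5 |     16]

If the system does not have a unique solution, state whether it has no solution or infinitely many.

Row-reduce the augmented matrix:
R1 ← R1 / (7).
R2 ← R2 − 20·R1.
R3 ← R3 − 15·R1.
R2 ← R2 / (-268/7).
R1 ← R1 − 19/7·R2.
R3 ← R3 + 362/7·R2.
R3 ← R3 / (-2855/67).
R1 ← R1 − 143/67·R3.
R2 ← R2 + 95/67·R3.
Reading off the reduced rows gives x_1 = 1, x_2 = -1, x_3 = -2.

x_1 = 1, x_2 = -1, x_3 = -2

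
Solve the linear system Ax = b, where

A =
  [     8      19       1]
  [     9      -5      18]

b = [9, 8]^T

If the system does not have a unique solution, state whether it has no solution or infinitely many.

Row-reduce:
R1 ← R1 / (8).
R2 ← R2 − 9·R1.
R2 ← R2 / (-211/8).
R1 ← R1 − 19/8·R2.
Rank is 2 with 3 unknowns, leaving x_3 free.

infinitely many solutions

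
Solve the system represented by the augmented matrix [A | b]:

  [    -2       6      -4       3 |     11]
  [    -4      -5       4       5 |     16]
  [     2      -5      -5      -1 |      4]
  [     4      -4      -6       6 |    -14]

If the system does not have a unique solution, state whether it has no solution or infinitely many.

x_1 = -6, x_2 = -1, x_3 = -2, x_4 = -1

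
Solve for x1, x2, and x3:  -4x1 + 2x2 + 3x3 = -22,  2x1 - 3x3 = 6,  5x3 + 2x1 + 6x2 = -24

Row-reduce the augmented matrix:
R1 ← R1 / (-4).
R2 ← R2 − 2·R1.
R3 ← R3 − 2·R1.
R1 ← R1 + 1/2·R2.
R3 ← R3 − 7·R2.
R3 ← R3 / (17).
R1 ← R1 + 3/2·R3.
R2 ← R2 + 3/2·R3.
Reading off the reduced rows gives x1 = 3, x2 = -5, x3 = 0.

x1 = 3, x2 = -5, x3 = 0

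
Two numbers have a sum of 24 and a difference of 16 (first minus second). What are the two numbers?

first number: 20, second number: 4

Let x = first number, y = second number.
  x + y = 24
  x - y = 16
Row-reduce the augmented matrix:
R2 ← R2 − 1·R1.
R2 ← R2 / (-2).
R1 ← R1 − 1·R2.
Reading off the reduced rows gives x = 20, y = 4.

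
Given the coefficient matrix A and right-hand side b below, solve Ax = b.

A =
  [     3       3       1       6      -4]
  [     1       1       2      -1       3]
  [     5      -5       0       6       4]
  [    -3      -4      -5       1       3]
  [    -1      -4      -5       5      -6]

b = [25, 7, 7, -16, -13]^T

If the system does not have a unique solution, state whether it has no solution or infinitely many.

x_1 = 0, x_2 = 3, x_3 = 2, x_4 = 3, x_5 = 1

Row-reduce the augmented matrix:
R1 ← R1 / (3).
R2 ← R2 − 1·R1.
R3 ← R3 − 5·R1.
R4 ← R4 + 3·R1.
R5 ← R5 + 1·R1.
Swap R2 and R3.
R2 ← R2 / (-10).
R1 ← R1 − 1·R2.
R4 ← R4 + 1·R2.
R5 ← R5 + 3·R2.
R3 ← R3 / (5/3).
R1 ← R1 − 1/6·R3.
R2 ← R2 − 1/6·R3.
R4 ← R4 + 23/6·R3.
R5 ← R5 + 25/6·R3.
R4 ← R4 / (1/2).
R1 ← R1 − 19/10·R4.
R2 ← R2 − 7/10·R4.
R3 ← R3 + 9/5·R4.
R5 ← R5 − 7/10·R4.
R5 ← R5 / (-269/25).
R1 ← R1 + 768/25·R5.
R2 ← R2 + 314/25·R5.
R3 ← R3 − 776/25·R5.
R4 ← R4 − 79/5·R5.
Reading off the reduced rows gives x_1 = 0, x_2 = 3, x_3 = 2, x_4 = 3, x_5 = 1.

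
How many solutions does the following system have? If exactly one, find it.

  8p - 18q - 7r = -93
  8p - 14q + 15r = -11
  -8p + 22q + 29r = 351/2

no solution

Row-reduce:
R1 ← R1 / (8).
R2 ← R2 − 8·R1.
R3 ← R3 + 8·R1.
R2 ← R2 / (4).
R1 ← R1 + 9/4·R2.
R3 ← R3 − 4·R2.
Row 3 reduces to 0 = 1/2, a contradiction. The system is inconsistent.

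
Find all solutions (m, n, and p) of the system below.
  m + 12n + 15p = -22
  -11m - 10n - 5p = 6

infinitely many solutions

Row-reduce:
R2 ← R2 + 11·R1.
R2 ← R2 / (122).
R1 ← R1 − 12·R2.
Rank is 2 with 3 unknowns, leaving p free.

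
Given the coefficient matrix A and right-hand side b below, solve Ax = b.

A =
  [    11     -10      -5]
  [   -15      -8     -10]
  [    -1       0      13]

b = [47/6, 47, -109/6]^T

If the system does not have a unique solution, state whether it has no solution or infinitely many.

Row-reduce the augmented matrix:
R1 ← R1 / (11).
R2 ← R2 + 15·R1.
R3 ← R3 + 1·R1.
R2 ← R2 / (-238/11).
R1 ← R1 + 10/11·R2.
R3 ← R3 + 10/11·R2.
R3 ← R3 / (1577/119).
R1 ← R1 − 30/119·R3.
R2 ← R2 − 185/238·R3.
Reading off the reduced rows gives x_1 = -4/3, x_2 = -3/2, x_3 = -3/2.

x_1 = -4/3, x_2 = -3/2, x_3 = -3/2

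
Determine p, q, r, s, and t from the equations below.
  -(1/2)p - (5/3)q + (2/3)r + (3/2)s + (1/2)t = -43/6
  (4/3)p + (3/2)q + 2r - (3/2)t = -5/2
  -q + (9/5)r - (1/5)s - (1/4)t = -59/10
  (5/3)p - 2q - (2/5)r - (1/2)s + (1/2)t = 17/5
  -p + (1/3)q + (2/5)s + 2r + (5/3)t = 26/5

p = 3, q = 3, r = -1, s = -2, t = 6

Row-reduce the augmented matrix:
R1 ← R1 / (-1/2).
R2 ← R2 − 4/3·R1.
R4 ← R4 − 5/3·R1.
R5 ← R5 + 1·R1.
R2 ← R2 / (-53/18).
R1 ← R1 − 10/3·R2.
R3 ← R3 + 1·R2.
R4 ← R4 + 68/9·R2.
R5 ← R5 − 11/3·R2.
R3 ← R3 / (137/265).
R1 ← R1 − 156/53·R3.
R2 ← R2 + 68/53·R3.
R4 ← R4 + 2086/265·R3.
R5 ← R5 − 854/159·R3.
R4 ← R4 / (-40407/1370).
R1 ← R1 − 1425/137·R4.
R2 ← R2 + 716/137·R4.
R3 ← R3 + 413/137·R4.
R5 ← R5 − 38167/2055·R4.
R5 ← R5 / (181649/80814).
R1 ← R1 + 2844/13469·R5.
R2 ← R2 + 4866/13469·R5.
R3 ← R3 + 18225/53876·R5.
R4 ← R4 − 160/13469·R5.
Reading off the reduced rows gives p = 3, q = 3, r = -1, s = -2, t = 6.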